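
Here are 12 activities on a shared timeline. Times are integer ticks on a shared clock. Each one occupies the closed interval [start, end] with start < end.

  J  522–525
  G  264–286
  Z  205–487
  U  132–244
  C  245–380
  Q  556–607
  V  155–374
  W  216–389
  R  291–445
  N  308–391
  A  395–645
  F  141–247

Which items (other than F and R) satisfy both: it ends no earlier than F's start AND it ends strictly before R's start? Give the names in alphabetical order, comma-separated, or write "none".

G, U

Conditions: its end is no earlier than F's start (X.end >= 141) AND its end is strictly before R's start (X.end < 291).
A: end 645 >= 141? ✓; end 645 < 291? ✗ → no.
C: end 380 >= 141? ✓; end 380 < 291? ✗ → no.
G: end 286 >= 141? ✓; end 286 < 291? ✓ → yes.
J: end 525 >= 141? ✓; end 525 < 291? ✗ → no.
N: end 391 >= 141? ✓; end 391 < 291? ✗ → no.
Q: end 607 >= 141? ✓; end 607 < 291? ✗ → no.
U: end 244 >= 141? ✓; end 244 < 291? ✓ → yes.
V: end 374 >= 141? ✓; end 374 < 291? ✗ → no.
W: end 389 >= 141? ✓; end 389 < 291? ✗ → no.
Z: end 487 >= 141? ✓; end 487 < 291? ✗ → no.
Result: G, U.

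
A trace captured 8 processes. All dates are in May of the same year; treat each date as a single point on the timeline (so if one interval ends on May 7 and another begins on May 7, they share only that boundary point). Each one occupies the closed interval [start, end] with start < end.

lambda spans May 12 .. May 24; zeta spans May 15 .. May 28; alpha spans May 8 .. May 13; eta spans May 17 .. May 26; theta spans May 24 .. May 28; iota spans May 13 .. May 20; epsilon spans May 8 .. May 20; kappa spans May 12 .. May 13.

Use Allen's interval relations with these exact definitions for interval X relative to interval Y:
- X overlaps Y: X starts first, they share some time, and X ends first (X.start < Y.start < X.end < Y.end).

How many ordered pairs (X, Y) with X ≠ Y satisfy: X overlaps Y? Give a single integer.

Checking all 56 ordered pairs for relation 'overlaps'; matching pairs in alphabetical order:
(alpha, lambda): alpha overlaps lambda ✓
(epsilon, eta): epsilon overlaps eta ✓
(epsilon, lambda): epsilon overlaps lambda ✓
(epsilon, zeta): epsilon overlaps zeta ✓
(eta, theta): eta overlaps theta ✓
(iota, eta): iota overlaps eta ✓
(iota, zeta): iota overlaps zeta ✓
(lambda, eta): lambda overlaps eta ✓
(lambda, zeta): lambda overlaps zeta ✓
Count: 9.

9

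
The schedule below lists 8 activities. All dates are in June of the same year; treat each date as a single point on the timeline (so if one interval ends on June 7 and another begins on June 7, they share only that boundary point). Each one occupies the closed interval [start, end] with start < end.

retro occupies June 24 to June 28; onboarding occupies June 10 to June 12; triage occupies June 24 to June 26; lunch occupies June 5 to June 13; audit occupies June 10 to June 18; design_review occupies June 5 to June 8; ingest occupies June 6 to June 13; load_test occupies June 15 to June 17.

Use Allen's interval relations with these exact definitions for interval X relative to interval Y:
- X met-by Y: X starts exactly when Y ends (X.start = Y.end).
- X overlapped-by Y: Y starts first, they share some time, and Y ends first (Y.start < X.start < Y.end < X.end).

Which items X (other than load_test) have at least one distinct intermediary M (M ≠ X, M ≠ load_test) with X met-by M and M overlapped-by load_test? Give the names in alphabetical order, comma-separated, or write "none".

none

Target load_test = [June 15, June 17].
Intermediaries M with M overlapped-by load_test: none.
Union: none.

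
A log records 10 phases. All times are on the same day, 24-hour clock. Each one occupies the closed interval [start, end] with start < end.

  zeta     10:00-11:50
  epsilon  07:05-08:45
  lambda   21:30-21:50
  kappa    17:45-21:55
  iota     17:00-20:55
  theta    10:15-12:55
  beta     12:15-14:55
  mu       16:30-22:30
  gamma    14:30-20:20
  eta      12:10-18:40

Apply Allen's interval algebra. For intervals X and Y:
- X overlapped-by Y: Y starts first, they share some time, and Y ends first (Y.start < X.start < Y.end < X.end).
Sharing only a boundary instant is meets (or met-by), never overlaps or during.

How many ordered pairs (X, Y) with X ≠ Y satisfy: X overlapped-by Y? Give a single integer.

12

Checking all 90 ordered pairs for relation 'overlapped-by'; matching pairs in alphabetical order:
(beta, theta): beta overlapped-by theta ✓
(eta, theta): eta overlapped-by theta ✓
(gamma, beta): gamma overlapped-by beta ✓
(gamma, eta): gamma overlapped-by eta ✓
(iota, eta): iota overlapped-by eta ✓
(iota, gamma): iota overlapped-by gamma ✓
(kappa, eta): kappa overlapped-by eta ✓
(kappa, gamma): kappa overlapped-by gamma ✓
(kappa, iota): kappa overlapped-by iota ✓
(mu, eta): mu overlapped-by eta ✓
(mu, gamma): mu overlapped-by gamma ✓
(theta, zeta): theta overlapped-by zeta ✓
Count: 12.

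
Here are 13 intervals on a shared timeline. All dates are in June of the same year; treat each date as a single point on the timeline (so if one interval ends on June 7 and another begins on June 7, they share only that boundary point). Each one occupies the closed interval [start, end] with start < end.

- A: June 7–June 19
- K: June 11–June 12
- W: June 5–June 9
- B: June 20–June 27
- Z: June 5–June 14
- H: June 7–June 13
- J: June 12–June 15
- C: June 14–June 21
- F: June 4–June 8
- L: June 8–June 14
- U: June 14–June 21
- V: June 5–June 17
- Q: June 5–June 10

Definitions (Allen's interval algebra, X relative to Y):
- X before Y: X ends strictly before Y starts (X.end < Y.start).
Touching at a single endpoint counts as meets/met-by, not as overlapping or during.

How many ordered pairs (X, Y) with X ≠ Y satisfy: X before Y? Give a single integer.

Checking all 156 ordered pairs for relation 'before'; matching pairs in alphabetical order:
(A, B): A before B ✓
(F, B): F before B ✓
(F, C): F before C ✓
(F, J): F before J ✓
(F, K): F before K ✓
(F, U): F before U ✓
(H, B): H before B ✓
(H, C): H before C ✓
(H, U): H before U ✓
(J, B): J before B ✓
(K, B): K before B ✓
(K, C): K before C ✓
(K, U): K before U ✓
(L, B): L before B ✓
(Q, B): Q before B ✓
(Q, C): Q before C ✓
(Q, J): Q before J ✓
(Q, K): Q before K ✓
(Q, U): Q before U ✓
(V, B): V before B ✓
(W, B): W before B ✓
(W, C): W before C ✓
(W, J): W before J ✓
(W, K): W before K ✓
... plus 2 further pairs not listed.
Count: 26.

26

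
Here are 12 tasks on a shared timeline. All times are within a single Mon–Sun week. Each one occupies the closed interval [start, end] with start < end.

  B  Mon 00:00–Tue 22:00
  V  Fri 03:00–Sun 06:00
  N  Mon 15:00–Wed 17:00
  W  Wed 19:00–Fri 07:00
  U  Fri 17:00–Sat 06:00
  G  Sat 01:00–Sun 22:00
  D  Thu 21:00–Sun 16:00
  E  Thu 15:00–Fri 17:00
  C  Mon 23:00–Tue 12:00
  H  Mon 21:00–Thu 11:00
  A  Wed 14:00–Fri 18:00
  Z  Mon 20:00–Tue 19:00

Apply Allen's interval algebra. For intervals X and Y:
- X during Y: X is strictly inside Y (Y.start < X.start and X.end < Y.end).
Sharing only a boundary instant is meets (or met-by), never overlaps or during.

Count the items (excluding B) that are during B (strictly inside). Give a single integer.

2

Target B = [Mon 00:00, Tue 22:00].
A [Wed 14:00, Fri 18:00] → after → no.
C [Mon 23:00, Tue 12:00] → during → counts.
D [Thu 21:00, Sun 16:00] → after → no.
E [Thu 15:00, Fri 17:00] → after → no.
G [Sat 01:00, Sun 22:00] → after → no.
H [Mon 21:00, Thu 11:00] → overlapped-by → no.
N [Mon 15:00, Wed 17:00] → overlapped-by → no.
U [Fri 17:00, Sat 06:00] → after → no.
V [Fri 03:00, Sun 06:00] → after → no.
W [Wed 19:00, Fri 07:00] → after → no.
Z [Mon 20:00, Tue 19:00] → during → counts.
Total: 2.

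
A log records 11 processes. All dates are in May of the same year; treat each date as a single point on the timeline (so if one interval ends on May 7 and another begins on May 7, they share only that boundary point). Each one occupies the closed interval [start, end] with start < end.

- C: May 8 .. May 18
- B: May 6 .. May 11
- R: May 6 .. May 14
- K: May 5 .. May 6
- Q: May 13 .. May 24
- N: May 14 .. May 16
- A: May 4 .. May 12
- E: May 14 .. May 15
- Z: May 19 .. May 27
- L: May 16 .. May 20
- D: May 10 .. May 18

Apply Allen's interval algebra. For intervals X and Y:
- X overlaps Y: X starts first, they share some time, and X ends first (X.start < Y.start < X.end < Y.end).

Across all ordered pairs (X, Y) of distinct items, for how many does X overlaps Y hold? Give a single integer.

Checking all 110 ordered pairs for relation 'overlaps'; matching pairs in alphabetical order:
(A, C): A overlaps C ✓
(A, D): A overlaps D ✓
(A, R): A overlaps R ✓
(B, C): B overlaps C ✓
(B, D): B overlaps D ✓
(C, L): C overlaps L ✓
(C, Q): C overlaps Q ✓
(D, L): D overlaps L ✓
(D, Q): D overlaps Q ✓
(L, Z): L overlaps Z ✓
(Q, Z): Q overlaps Z ✓
(R, C): R overlaps C ✓
(R, D): R overlaps D ✓
(R, Q): R overlaps Q ✓
Count: 14.

14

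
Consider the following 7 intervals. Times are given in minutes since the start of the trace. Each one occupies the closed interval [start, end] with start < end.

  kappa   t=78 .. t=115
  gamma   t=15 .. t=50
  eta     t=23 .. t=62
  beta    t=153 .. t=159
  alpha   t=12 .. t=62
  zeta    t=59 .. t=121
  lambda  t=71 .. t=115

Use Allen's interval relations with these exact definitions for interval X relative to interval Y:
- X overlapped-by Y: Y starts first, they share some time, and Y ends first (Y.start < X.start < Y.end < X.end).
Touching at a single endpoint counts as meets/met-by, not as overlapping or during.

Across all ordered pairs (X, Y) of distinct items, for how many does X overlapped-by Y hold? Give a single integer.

3

Checking all 42 ordered pairs for relation 'overlapped-by'; matching pairs in alphabetical order:
(eta, gamma): eta overlapped-by gamma ✓
(zeta, alpha): zeta overlapped-by alpha ✓
(zeta, eta): zeta overlapped-by eta ✓
Count: 3.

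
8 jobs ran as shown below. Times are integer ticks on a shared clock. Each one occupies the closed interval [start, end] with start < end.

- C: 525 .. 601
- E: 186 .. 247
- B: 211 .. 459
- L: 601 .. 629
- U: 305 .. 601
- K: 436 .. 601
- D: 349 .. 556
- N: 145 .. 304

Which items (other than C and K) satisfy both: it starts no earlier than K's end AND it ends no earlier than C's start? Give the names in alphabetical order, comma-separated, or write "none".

Conditions: its start is no earlier than K's end (X.start >= 601) AND its end is no earlier than C's start (X.end >= 525).
B: start 211 >= 601? ✗; end 459 >= 525? ✗ → no.
D: start 349 >= 601? ✗; end 556 >= 525? ✓ → no.
E: start 186 >= 601? ✗; end 247 >= 525? ✗ → no.
L: start 601 >= 601? ✓; end 629 >= 525? ✓ → yes.
N: start 145 >= 601? ✗; end 304 >= 525? ✗ → no.
U: start 305 >= 601? ✗; end 601 >= 525? ✓ → no.
Result: L.

L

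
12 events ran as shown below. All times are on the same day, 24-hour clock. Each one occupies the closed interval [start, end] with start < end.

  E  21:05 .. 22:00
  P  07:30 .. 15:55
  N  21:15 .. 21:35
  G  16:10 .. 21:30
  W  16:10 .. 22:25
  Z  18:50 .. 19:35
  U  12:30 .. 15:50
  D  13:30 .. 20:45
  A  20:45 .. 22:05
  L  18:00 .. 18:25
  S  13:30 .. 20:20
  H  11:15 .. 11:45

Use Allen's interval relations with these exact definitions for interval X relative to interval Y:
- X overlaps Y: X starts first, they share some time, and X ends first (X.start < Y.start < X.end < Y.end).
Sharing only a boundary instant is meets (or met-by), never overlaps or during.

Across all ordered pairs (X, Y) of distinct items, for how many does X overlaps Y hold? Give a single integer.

Checking all 132 ordered pairs for relation 'overlaps'; matching pairs in alphabetical order:
(D, G): D overlaps G ✓
(D, W): D overlaps W ✓
(G, A): G overlaps A ✓
(G, E): G overlaps E ✓
(G, N): G overlaps N ✓
(P, D): P overlaps D ✓
(P, S): P overlaps S ✓
(S, G): S overlaps G ✓
(S, W): S overlaps W ✓
(U, D): U overlaps D ✓
(U, S): U overlaps S ✓
Count: 11.

11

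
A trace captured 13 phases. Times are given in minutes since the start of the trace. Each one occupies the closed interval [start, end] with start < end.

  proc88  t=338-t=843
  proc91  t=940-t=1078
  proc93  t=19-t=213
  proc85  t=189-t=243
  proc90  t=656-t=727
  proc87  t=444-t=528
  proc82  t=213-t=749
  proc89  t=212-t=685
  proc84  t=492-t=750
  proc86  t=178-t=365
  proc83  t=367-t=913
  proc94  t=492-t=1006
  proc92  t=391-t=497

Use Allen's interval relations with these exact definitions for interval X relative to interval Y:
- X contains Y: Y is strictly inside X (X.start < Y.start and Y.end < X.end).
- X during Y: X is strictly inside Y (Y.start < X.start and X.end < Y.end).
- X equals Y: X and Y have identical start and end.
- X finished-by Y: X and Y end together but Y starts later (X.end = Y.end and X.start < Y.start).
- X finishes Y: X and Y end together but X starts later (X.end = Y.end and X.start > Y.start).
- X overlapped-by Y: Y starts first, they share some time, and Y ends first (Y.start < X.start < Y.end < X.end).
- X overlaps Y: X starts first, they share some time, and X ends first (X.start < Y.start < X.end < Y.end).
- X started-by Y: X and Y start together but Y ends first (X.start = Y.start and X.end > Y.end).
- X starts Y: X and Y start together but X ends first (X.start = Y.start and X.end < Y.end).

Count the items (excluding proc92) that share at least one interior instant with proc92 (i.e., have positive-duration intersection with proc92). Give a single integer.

7

Target proc92 = [t=391, t=497].
proc82 [t=213, t=749] → contains → counts.
proc83 [t=367, t=913] → contains → counts.
proc84 [t=492, t=750] → overlapped-by → counts.
proc85 [t=189, t=243] → before → no.
proc86 [t=178, t=365] → before → no.
proc87 [t=444, t=528] → overlapped-by → counts.
proc88 [t=338, t=843] → contains → counts.
proc89 [t=212, t=685] → contains → counts.
proc90 [t=656, t=727] → after → no.
proc91 [t=940, t=1078] → after → no.
proc93 [t=19, t=213] → before → no.
proc94 [t=492, t=1006] → overlapped-by → counts.
Total: 7.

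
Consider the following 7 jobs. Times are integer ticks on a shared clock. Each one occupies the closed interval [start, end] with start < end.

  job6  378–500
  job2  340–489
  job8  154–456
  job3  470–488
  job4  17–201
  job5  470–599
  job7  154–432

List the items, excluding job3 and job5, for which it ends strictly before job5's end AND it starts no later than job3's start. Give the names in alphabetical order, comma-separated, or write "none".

job2, job4, job6, job7, job8

Conditions: its end is strictly before job5's end (X.end < 599) AND its start is no later than job3's start (X.start <= 470).
job2: end 489 < 599? ✓; start 340 <= 470? ✓ → yes.
job4: end 201 < 599? ✓; start 17 <= 470? ✓ → yes.
job6: end 500 < 599? ✓; start 378 <= 470? ✓ → yes.
job7: end 432 < 599? ✓; start 154 <= 470? ✓ → yes.
job8: end 456 < 599? ✓; start 154 <= 470? ✓ → yes.
Result: job2, job4, job6, job7, job8.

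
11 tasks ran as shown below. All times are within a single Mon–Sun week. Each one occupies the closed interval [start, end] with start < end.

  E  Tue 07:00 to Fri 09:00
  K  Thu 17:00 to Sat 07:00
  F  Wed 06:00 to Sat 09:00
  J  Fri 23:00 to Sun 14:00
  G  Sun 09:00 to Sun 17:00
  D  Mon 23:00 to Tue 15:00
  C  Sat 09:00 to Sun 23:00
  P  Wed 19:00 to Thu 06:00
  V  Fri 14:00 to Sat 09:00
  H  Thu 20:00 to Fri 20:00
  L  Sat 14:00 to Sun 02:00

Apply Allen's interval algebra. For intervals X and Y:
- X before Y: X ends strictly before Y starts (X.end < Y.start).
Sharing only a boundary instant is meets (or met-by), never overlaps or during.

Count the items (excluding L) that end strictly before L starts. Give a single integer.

Target L = [Sat 14:00, Sun 02:00].
C [Sat 09:00, Sun 23:00] → contains → no.
D [Mon 23:00, Tue 15:00] → before → counts.
E [Tue 07:00, Fri 09:00] → before → counts.
F [Wed 06:00, Sat 09:00] → before → counts.
G [Sun 09:00, Sun 17:00] → after → no.
H [Thu 20:00, Fri 20:00] → before → counts.
J [Fri 23:00, Sun 14:00] → contains → no.
K [Thu 17:00, Sat 07:00] → before → counts.
P [Wed 19:00, Thu 06:00] → before → counts.
V [Fri 14:00, Sat 09:00] → before → counts.
Total: 7.

7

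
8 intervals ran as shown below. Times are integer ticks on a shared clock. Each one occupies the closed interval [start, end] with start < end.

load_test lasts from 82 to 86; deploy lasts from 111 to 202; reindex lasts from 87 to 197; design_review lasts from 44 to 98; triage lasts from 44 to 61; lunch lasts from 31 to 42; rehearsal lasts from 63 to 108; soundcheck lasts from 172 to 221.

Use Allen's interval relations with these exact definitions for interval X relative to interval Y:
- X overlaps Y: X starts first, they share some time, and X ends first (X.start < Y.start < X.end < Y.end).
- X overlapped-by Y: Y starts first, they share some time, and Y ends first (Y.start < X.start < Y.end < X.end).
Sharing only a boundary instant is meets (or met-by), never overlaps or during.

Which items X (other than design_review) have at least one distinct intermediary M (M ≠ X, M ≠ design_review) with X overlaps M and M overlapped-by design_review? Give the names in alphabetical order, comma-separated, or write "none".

Target design_review = [44, 98].
Intermediaries M with M overlapped-by design_review: rehearsal, reindex.
Via rehearsal — items with X overlaps rehearsal: none.
Via reindex — items with X overlaps reindex: rehearsal.
Union: rehearsal.

rehearsal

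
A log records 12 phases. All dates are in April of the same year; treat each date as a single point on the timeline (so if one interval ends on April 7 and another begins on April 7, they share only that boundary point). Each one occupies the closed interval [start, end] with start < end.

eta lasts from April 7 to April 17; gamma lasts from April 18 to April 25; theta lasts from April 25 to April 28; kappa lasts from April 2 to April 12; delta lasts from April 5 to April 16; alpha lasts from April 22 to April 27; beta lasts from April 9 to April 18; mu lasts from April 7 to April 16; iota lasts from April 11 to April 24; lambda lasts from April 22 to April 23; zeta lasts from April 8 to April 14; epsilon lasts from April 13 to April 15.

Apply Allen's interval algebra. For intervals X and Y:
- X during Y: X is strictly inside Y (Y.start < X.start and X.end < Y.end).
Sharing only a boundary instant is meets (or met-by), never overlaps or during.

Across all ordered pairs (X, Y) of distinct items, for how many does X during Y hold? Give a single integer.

Checking all 132 ordered pairs for relation 'during'; matching pairs in alphabetical order:
(epsilon, beta): epsilon during beta ✓
(epsilon, delta): epsilon during delta ✓
(epsilon, eta): epsilon during eta ✓
(epsilon, iota): epsilon during iota ✓
(epsilon, mu): epsilon during mu ✓
(lambda, gamma): lambda during gamma ✓
(lambda, iota): lambda during iota ✓
(zeta, delta): zeta during delta ✓
(zeta, eta): zeta during eta ✓
(zeta, mu): zeta during mu ✓
Count: 10.

10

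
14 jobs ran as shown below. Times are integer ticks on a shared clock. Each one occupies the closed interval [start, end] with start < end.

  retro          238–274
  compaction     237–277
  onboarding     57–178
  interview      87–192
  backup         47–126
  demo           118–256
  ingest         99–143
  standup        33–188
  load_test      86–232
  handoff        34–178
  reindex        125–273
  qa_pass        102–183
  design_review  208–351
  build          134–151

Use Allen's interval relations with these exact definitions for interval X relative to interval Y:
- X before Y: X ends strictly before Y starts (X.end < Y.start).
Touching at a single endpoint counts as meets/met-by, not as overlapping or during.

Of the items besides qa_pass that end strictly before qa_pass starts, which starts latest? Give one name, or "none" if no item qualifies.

Target qa_pass = [102, 183].
backup [47, 126] → overlaps → excluded.
build [134, 151] → during → excluded.
compaction [237, 277] → after → excluded.
demo [118, 256] → overlapped-by → excluded.
design_review [208, 351] → after → excluded.
handoff [34, 178] → overlaps → excluded.
ingest [99, 143] → overlaps → excluded.
interview [87, 192] → contains → excluded.
load_test [86, 232] → contains → excluded.
onboarding [57, 178] → overlaps → excluded.
reindex [125, 273] → overlapped-by → excluded.
retro [238, 274] → after → excluded.
standup [33, 188] → contains → excluded.
No candidates → none.

none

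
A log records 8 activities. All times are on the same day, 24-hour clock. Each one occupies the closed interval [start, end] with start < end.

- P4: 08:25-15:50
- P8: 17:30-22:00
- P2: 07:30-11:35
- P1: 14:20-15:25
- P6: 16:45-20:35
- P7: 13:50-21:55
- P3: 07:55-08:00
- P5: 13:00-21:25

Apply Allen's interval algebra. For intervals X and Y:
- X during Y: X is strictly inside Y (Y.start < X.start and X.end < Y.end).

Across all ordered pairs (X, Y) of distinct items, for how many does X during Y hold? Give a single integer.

Checking all 56 ordered pairs for relation 'during'; matching pairs in alphabetical order:
(P1, P4): P1 during P4 ✓
(P1, P5): P1 during P5 ✓
(P1, P7): P1 during P7 ✓
(P3, P2): P3 during P2 ✓
(P6, P5): P6 during P5 ✓
(P6, P7): P6 during P7 ✓
Count: 6.

6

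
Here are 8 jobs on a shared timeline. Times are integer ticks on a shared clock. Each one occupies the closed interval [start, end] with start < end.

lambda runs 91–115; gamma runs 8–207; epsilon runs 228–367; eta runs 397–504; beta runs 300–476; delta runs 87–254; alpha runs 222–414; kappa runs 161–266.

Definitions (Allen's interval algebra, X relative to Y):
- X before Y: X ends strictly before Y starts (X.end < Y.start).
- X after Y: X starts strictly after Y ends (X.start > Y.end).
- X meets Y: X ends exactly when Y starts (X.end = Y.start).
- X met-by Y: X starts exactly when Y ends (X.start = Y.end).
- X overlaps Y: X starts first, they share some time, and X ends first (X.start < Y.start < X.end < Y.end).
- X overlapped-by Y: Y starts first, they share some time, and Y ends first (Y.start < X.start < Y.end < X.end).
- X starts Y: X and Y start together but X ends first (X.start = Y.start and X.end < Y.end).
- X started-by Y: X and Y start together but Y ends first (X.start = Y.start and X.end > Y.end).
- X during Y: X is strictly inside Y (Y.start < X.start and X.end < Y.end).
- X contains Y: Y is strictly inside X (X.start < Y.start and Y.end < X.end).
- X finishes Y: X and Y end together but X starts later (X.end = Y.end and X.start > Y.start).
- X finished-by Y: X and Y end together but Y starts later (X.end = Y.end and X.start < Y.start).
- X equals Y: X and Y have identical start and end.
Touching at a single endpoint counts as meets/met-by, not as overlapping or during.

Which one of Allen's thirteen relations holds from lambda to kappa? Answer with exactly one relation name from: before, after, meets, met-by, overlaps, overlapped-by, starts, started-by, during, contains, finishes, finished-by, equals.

before

lambda = [91, 115]; kappa = [161, 266].
Compare endpoints: lambda.start < kappa.start, lambda.start < kappa.end, lambda.end < kappa.start, lambda.end < kappa.end.
That pattern is 'before'.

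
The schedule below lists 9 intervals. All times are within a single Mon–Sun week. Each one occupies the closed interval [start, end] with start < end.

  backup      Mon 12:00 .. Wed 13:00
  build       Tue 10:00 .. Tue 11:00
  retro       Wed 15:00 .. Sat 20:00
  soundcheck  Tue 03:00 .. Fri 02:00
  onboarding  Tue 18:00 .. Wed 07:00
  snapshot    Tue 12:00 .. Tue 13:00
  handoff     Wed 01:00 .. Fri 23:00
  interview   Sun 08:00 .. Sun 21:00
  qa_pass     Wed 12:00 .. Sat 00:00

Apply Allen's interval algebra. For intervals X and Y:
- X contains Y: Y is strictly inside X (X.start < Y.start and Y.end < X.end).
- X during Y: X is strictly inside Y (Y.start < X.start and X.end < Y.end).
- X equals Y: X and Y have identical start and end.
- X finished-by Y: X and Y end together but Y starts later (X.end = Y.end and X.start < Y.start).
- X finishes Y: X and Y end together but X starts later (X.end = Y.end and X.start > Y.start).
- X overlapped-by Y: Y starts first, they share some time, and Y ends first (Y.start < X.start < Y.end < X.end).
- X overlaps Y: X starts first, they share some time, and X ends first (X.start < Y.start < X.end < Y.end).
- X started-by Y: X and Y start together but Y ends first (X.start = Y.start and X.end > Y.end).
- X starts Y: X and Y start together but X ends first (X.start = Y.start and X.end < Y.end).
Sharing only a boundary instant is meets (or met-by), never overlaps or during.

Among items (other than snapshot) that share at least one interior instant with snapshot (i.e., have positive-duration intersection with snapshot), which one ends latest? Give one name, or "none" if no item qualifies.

Target snapshot = [Tue 12:00, Tue 13:00].
backup [Mon 12:00, Wed 13:00] → contains → candidate.
build [Tue 10:00, Tue 11:00] → before → excluded.
handoff [Wed 01:00, Fri 23:00] → after → excluded.
interview [Sun 08:00, Sun 21:00] → after → excluded.
onboarding [Tue 18:00, Wed 07:00] → after → excluded.
qa_pass [Wed 12:00, Sat 00:00] → after → excluded.
retro [Wed 15:00, Sat 20:00] → after → excluded.
soundcheck [Tue 03:00, Fri 02:00] → contains → candidate.
Among candidates, latest end is Fri 02:00 → soundcheck.

soundcheck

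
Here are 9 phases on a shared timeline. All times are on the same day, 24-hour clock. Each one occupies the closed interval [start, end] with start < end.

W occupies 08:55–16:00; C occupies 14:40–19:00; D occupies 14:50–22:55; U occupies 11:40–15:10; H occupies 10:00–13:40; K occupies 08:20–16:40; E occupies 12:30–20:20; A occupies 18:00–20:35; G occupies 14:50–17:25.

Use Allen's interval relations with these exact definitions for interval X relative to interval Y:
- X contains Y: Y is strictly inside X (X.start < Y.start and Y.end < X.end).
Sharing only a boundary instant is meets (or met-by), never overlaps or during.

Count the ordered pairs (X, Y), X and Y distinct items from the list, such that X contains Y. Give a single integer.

9

Checking all 72 ordered pairs for relation 'contains'; matching pairs in alphabetical order:
(C, G): C contains G ✓
(D, A): D contains A ✓
(E, C): E contains C ✓
(E, G): E contains G ✓
(K, H): K contains H ✓
(K, U): K contains U ✓
(K, W): K contains W ✓
(W, H): W contains H ✓
(W, U): W contains U ✓
Count: 9.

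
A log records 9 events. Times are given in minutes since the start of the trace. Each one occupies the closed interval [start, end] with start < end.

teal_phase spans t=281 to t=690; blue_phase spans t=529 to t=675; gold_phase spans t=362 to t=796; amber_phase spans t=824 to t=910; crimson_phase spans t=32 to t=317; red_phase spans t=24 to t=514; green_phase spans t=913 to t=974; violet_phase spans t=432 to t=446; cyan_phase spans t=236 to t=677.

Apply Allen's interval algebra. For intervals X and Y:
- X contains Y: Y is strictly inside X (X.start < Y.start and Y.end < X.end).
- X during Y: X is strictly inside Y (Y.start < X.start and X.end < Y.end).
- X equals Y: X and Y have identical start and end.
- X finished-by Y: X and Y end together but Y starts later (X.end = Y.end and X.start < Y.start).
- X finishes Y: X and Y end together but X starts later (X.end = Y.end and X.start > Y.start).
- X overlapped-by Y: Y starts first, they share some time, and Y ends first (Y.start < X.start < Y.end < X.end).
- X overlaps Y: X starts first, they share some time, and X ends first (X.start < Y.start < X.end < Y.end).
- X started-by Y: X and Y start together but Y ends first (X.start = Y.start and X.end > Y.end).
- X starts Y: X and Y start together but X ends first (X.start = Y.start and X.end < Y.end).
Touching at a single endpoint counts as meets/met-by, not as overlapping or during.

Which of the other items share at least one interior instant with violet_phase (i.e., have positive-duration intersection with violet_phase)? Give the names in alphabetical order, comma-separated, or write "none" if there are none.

cyan_phase, gold_phase, red_phase, teal_phase

Target violet_phase = [t=432, t=446].
amber_phase [t=824, t=910] → after → no.
blue_phase [t=529, t=675] → after → no.
crimson_phase [t=32, t=317] → before → no.
cyan_phase [t=236, t=677] → contains → yes.
gold_phase [t=362, t=796] → contains → yes.
green_phase [t=913, t=974] → after → no.
red_phase [t=24, t=514] → contains → yes.
teal_phase [t=281, t=690] → contains → yes.
Result: cyan_phase, gold_phase, red_phase, teal_phase.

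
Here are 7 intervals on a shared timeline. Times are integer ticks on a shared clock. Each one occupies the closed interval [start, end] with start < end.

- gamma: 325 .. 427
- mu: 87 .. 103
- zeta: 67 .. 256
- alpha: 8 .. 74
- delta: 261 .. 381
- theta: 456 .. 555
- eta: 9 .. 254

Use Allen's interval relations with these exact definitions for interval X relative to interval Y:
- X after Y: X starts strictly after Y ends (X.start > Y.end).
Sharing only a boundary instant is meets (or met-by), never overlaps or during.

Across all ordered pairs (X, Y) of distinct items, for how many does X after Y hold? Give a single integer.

15

Checking all 42 ordered pairs for relation 'after'; matching pairs in alphabetical order:
(delta, alpha): delta after alpha ✓
(delta, eta): delta after eta ✓
(delta, mu): delta after mu ✓
(delta, zeta): delta after zeta ✓
(gamma, alpha): gamma after alpha ✓
(gamma, eta): gamma after eta ✓
(gamma, mu): gamma after mu ✓
(gamma, zeta): gamma after zeta ✓
(mu, alpha): mu after alpha ✓
(theta, alpha): theta after alpha ✓
(theta, delta): theta after delta ✓
(theta, eta): theta after eta ✓
(theta, gamma): theta after gamma ✓
(theta, mu): theta after mu ✓
(theta, zeta): theta after zeta ✓
Count: 15.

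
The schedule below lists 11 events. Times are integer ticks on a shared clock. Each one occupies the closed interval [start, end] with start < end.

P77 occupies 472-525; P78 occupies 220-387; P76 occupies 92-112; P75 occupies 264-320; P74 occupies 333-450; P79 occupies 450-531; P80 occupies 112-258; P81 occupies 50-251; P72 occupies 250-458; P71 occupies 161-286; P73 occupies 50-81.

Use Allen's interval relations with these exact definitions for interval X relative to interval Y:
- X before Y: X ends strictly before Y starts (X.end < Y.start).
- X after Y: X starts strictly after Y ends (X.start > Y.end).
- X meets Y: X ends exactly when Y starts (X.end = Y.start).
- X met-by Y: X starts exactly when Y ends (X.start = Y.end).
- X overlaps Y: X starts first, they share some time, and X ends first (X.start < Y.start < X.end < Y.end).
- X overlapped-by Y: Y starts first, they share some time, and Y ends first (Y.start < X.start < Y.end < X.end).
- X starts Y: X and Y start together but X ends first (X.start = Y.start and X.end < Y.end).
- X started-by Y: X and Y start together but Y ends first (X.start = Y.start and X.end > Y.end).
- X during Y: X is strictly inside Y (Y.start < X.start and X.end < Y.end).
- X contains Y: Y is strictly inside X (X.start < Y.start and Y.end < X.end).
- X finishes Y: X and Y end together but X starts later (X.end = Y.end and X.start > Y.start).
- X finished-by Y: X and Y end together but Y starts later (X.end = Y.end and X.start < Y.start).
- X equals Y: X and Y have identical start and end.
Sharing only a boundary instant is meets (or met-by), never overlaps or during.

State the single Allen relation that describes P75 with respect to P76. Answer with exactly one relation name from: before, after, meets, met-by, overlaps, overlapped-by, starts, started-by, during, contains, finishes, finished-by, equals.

P75 = [264, 320]; P76 = [92, 112].
Compare endpoints: P75.start > P76.start, P75.start > P76.end, P75.end > P76.start, P75.end > P76.end.
That pattern is 'after'.

after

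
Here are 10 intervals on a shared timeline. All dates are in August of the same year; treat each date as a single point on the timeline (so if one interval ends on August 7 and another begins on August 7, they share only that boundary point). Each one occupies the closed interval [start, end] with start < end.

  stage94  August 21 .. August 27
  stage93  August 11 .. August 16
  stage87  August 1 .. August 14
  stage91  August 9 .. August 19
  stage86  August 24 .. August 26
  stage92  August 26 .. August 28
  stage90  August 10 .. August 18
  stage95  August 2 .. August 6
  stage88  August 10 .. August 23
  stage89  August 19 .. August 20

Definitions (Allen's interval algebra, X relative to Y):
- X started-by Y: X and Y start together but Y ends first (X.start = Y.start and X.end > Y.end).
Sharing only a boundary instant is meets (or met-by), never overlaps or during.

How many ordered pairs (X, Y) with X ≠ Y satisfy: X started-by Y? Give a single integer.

Checking all 90 ordered pairs for relation 'started-by'; matching pairs in alphabetical order:
(stage88, stage90): stage88 started-by stage90 ✓
Count: 1.

1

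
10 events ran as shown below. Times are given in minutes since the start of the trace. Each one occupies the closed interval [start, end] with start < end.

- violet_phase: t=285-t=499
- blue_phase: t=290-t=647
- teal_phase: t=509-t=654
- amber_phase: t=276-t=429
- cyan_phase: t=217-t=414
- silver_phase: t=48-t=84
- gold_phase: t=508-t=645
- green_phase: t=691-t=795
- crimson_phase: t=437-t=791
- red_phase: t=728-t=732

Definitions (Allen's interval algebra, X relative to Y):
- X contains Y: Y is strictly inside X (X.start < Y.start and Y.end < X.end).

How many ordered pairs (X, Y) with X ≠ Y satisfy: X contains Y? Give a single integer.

5

Checking all 90 ordered pairs for relation 'contains'; matching pairs in alphabetical order:
(blue_phase, gold_phase): blue_phase contains gold_phase ✓
(crimson_phase, gold_phase): crimson_phase contains gold_phase ✓
(crimson_phase, red_phase): crimson_phase contains red_phase ✓
(crimson_phase, teal_phase): crimson_phase contains teal_phase ✓
(green_phase, red_phase): green_phase contains red_phase ✓
Count: 5.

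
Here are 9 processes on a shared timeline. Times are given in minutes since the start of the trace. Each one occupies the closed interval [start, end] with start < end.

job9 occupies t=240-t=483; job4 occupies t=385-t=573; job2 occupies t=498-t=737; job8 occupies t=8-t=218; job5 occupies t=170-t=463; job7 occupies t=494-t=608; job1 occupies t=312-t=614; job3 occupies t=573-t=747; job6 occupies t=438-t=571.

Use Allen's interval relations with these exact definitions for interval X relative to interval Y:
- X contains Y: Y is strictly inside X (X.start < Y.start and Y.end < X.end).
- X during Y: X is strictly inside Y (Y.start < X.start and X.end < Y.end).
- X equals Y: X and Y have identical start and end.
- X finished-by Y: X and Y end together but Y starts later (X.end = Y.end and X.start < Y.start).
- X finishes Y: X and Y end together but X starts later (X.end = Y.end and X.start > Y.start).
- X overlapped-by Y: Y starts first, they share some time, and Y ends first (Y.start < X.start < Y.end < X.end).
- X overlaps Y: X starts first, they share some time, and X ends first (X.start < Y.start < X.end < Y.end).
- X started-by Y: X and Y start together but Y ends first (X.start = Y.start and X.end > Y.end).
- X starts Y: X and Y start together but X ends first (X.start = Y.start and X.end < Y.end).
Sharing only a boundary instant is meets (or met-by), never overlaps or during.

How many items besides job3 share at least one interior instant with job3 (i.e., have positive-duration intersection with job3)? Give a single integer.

3

Target job3 = [t=573, t=747].
job1 [t=312, t=614] → overlaps → counts.
job2 [t=498, t=737] → overlaps → counts.
job4 [t=385, t=573] → meets → no.
job5 [t=170, t=463] → before → no.
job6 [t=438, t=571] → before → no.
job7 [t=494, t=608] → overlaps → counts.
job8 [t=8, t=218] → before → no.
job9 [t=240, t=483] → before → no.
Total: 3.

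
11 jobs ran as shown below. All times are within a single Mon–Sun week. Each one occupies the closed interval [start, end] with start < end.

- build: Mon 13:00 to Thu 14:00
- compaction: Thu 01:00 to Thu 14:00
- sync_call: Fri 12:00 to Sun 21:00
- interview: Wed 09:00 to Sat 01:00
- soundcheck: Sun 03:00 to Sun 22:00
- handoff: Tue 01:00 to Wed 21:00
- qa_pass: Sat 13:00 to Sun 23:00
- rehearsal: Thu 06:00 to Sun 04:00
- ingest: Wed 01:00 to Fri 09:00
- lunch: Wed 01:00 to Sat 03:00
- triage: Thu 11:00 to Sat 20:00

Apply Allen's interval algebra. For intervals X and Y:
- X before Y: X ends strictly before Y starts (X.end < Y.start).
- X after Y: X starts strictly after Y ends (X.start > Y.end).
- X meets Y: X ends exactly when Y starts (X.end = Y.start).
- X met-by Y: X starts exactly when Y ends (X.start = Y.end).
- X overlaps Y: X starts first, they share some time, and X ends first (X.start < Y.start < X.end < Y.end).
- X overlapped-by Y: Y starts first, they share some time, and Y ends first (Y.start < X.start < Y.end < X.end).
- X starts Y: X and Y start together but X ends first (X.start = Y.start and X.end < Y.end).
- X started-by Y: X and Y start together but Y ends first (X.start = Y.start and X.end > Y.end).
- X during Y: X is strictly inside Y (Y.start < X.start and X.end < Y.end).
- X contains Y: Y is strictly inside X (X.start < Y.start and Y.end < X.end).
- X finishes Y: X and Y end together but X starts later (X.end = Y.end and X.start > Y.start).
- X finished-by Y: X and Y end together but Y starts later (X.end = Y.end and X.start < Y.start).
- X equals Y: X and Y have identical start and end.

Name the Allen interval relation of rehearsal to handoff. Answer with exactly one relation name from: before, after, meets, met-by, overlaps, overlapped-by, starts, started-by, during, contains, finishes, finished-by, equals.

after

rehearsal = [Thu 06:00, Sun 04:00]; handoff = [Tue 01:00, Wed 21:00].
Compare endpoints: rehearsal.start > handoff.start, rehearsal.start > handoff.end, rehearsal.end > handoff.start, rehearsal.end > handoff.end.
That pattern is 'after'.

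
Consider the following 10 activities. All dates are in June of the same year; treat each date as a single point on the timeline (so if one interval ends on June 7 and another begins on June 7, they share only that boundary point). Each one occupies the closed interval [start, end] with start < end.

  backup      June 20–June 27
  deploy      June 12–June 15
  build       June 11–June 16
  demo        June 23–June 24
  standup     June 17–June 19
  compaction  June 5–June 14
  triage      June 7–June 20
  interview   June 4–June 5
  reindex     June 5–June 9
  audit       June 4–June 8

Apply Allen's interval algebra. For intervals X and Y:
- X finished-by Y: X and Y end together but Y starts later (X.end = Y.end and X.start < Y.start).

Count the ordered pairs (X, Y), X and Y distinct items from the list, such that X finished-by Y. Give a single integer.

Checking all 90 ordered pairs for relation 'finished-by'; matching pairs in alphabetical order:
No pair satisfies it.
Count: 0.

0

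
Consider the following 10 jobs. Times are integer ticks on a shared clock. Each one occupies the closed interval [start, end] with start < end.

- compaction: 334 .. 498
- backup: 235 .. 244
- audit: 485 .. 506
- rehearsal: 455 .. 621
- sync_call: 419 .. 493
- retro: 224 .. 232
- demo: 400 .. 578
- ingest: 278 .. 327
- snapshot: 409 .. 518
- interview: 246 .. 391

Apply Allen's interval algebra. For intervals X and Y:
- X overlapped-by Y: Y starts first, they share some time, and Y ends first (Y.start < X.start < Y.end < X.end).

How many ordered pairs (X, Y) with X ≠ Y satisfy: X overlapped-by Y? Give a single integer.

Checking all 90 ordered pairs for relation 'overlapped-by'; matching pairs in alphabetical order:
(audit, compaction): audit overlapped-by compaction ✓
(audit, sync_call): audit overlapped-by sync_call ✓
(compaction, interview): compaction overlapped-by interview ✓
(demo, compaction): demo overlapped-by compaction ✓
(rehearsal, compaction): rehearsal overlapped-by compaction ✓
(rehearsal, demo): rehearsal overlapped-by demo ✓
(rehearsal, snapshot): rehearsal overlapped-by snapshot ✓
(rehearsal, sync_call): rehearsal overlapped-by sync_call ✓
(snapshot, compaction): snapshot overlapped-by compaction ✓
Count: 9.

9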